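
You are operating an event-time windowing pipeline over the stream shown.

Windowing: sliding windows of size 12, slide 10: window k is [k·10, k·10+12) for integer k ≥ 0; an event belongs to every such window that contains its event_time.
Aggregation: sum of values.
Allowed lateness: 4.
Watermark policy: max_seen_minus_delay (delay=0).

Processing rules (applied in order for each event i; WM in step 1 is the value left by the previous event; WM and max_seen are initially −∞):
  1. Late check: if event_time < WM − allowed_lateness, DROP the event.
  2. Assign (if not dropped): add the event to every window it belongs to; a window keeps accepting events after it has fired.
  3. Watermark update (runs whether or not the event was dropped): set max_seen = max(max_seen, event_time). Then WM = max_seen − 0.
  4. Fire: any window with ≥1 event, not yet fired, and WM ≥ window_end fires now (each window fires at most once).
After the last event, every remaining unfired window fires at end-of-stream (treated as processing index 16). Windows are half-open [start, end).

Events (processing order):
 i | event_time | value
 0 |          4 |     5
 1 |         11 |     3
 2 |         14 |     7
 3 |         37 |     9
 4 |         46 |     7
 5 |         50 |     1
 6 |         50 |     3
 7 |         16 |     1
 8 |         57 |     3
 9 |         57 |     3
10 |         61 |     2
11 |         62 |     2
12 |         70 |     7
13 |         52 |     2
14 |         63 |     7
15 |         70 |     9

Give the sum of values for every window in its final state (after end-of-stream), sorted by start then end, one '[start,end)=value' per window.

i=0 t=4 v=5: → [0,12); WM=4
i=1 t=11 v=3: → [10,22),[0,12); WM=11
i=2 t=14 v=7: → [10,22); WM=14; [0,12) fires=8
i=3 t=37 v=9: → [30,42); WM=37; [10,22) fires=10
i=4 t=46 v=7: → [40,52); WM=46; [30,42) fires=9
i=5 t=50 v=1: → [50,62),[40,52); WM=50
i=6 t=50 v=3: → [50,62),[40,52); WM=50
i=7 t=16 v=1: DROP (t<50-4); WM=50
i=8 t=57 v=3: → [50,62); WM=57; [40,52) fires=11
i=9 t=57 v=3: → [50,62); WM=57
i=10 t=61 v=2: → [60,72),[50,62); WM=61
i=11 t=62 v=2: → [60,72); WM=62; [50,62) fires=12
i=12 t=70 v=7: → [70,82),[60,72); WM=70
i=13 t=52 v=2: DROP (t<70-4); WM=70
i=14 t=63 v=7: DROP (t<70-4); WM=70
i=15 t=70 v=9: → [70,82),[60,72); WM=70

[0,12)=8 [10,22)=10 [30,42)=9 [40,52)=11 [50,62)=12 [60,72)=20 [70,82)=16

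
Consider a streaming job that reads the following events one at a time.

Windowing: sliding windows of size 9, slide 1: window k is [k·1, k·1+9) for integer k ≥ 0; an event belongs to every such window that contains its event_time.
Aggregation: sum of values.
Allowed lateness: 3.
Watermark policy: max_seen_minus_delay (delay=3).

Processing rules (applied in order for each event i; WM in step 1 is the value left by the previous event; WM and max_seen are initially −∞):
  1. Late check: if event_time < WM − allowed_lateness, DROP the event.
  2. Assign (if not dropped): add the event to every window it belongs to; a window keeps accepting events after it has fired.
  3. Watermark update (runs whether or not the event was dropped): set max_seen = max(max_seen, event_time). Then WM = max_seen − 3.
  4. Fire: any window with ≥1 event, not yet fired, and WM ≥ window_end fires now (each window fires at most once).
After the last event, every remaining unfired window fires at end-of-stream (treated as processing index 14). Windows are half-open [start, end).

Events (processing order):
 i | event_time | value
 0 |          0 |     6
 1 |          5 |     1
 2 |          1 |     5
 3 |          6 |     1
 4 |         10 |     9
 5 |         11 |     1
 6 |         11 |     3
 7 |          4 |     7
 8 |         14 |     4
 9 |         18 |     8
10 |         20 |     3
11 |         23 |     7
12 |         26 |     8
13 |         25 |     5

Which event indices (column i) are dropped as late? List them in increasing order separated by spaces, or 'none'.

7

i=0 t=0 v=6: → [0,9); WM=-3
i=1 t=5 v=1: → [5,14),[4,13),[3,12),[2,11),[1,10),[0,9); WM=2
i=2 t=1 v=5: → [1,10),[0,9); WM=2
i=3 t=6 v=1: → [6,15),[5,14),[4,13),[3,12),[2,11),[1,10),[0,9); WM=3
i=4 t=10 v=9: → [10,19),[9,18),[8,17),[7,16),[6,15),[5,14),[4,13),[3,12),[2,11); WM=7
i=5 t=11 v=1: → [11,20),[10,19),[9,18),[8,17),[7,16),[6,15),[5,14),[4,13),[3,12); WM=8
i=6 t=11 v=3: → [11,20),[10,19),[9,18),[8,17),[7,16),[6,15),[5,14),[4,13),[3,12); WM=8
i=7 t=4 v=7: DROP (t<8-3); WM=8
i=8 t=14 v=4: → [14,23),[13,22),[12,21),[11,20),[10,19),[9,18),[8,17),[7,16),[6,15); WM=11; [0,9) fires=13 [1,10) fires=7 [2,11) fires=11
i=9 t=18 v=8: → [18,27),[17,26),[16,25),[15,24),[14,23),[13,22),[12,21),[11,20),[10,19); WM=15; [3,12) fires=15 [4,13) fires=15 [5,14) fires=15 [6,15) fires=18
i=10 t=20 v=3: → [20,29),[19,28),[18,27),[17,26),[16,25),[15,24),[14,23),[13,22),[12,21); WM=17; [7,16) fires=17 [8,17) fires=17
i=11 t=23 v=7: → [23,32),[22,31),[21,30),[20,29),[19,28),[18,27),[17,26),[16,25),[15,24); WM=20; [9,18) fires=17 [10,19) fires=25 [11,20) fires=16
i=12 t=26 v=8: → [26,35),[25,34),[24,33),[23,32),[22,31),[21,30),[20,29),[19,28),[18,27); WM=23; [12,21) fires=15 [13,22) fires=15 [14,23) fires=15
i=13 t=25 v=5: → [25,34),[24,33),[23,32),[22,31),[21,30),[20,29),[19,28),[18,27),[17,26); WM=23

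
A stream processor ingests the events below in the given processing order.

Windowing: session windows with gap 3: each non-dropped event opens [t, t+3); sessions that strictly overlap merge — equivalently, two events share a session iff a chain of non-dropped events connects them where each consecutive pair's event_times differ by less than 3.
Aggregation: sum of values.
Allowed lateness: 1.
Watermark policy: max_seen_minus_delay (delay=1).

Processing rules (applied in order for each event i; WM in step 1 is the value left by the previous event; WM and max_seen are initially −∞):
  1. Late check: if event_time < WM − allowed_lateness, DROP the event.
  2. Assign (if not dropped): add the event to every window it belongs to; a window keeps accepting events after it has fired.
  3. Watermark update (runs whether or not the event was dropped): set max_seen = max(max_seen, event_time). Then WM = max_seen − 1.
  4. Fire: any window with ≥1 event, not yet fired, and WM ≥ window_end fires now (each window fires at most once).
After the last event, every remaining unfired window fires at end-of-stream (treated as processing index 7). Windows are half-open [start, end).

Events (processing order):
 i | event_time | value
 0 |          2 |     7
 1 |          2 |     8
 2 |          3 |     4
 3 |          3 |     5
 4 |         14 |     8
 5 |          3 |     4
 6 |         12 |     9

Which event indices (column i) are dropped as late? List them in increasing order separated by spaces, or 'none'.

i=0 t=2 v=7: → [2,5); WM=1
i=1 t=2 v=8: → [2,5); WM=1
i=2 t=3 v=4: → [2,6); WM=2
i=3 t=3 v=5: → [2,6); WM=2
i=4 t=14 v=8: → [14,17); WM=13
i=5 t=3 v=4: DROP (t<13-1); WM=13
i=6 t=12 v=9: → [12,17); WM=13

5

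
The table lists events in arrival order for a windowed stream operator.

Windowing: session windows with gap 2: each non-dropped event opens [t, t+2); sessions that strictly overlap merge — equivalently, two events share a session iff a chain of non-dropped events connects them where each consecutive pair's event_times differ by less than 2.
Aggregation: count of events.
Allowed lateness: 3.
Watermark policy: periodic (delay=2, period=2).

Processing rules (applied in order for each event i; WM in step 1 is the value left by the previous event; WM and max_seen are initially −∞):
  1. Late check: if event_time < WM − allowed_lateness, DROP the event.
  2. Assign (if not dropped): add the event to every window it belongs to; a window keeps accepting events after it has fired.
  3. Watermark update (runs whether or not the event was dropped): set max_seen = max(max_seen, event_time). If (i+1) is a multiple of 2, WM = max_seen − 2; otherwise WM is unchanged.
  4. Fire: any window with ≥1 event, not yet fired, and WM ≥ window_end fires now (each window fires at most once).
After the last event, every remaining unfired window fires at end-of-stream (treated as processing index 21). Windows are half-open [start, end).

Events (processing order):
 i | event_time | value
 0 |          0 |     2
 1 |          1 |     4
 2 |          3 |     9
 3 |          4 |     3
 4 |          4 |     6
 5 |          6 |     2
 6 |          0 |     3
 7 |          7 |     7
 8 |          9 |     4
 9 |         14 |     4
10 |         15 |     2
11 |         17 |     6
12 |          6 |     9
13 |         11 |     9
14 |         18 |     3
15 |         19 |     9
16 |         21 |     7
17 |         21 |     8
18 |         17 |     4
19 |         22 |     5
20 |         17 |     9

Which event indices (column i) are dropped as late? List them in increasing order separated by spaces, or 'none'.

i=0 t=0 v=2: → [0,2); WM=−∞
i=1 t=1 v=4: → [0,3); WM=-1
i=2 t=3 v=9: → [3,5); WM=-1
i=3 t=4 v=3: → [3,6); WM=2
i=4 t=4 v=6: → [3,6); WM=2
i=5 t=6 v=2: → [6,8); WM=4
i=6 t=0 v=3: DROP (t<4-3); WM=4
i=7 t=7 v=7: → [6,9); WM=5
i=8 t=9 v=4: → [9,11); WM=5
i=9 t=14 v=4: → [14,16); WM=12
i=10 t=15 v=2: → [14,17); WM=12
i=11 t=17 v=6: → [17,19); WM=15
i=12 t=6 v=9: DROP (t<15-3); WM=15
i=13 t=11 v=9: DROP (t<15-3); WM=15
i=14 t=18 v=3: → [17,20); WM=15
i=15 t=19 v=9: → [17,21); WM=17
i=16 t=21 v=7: → [21,23); WM=17
i=17 t=21 v=8: → [21,23); WM=19
i=18 t=17 v=4: → [17,21); WM=19
i=19 t=22 v=5: → [21,24); WM=20
i=20 t=17 v=9: → [17,21); WM=20

6 12 13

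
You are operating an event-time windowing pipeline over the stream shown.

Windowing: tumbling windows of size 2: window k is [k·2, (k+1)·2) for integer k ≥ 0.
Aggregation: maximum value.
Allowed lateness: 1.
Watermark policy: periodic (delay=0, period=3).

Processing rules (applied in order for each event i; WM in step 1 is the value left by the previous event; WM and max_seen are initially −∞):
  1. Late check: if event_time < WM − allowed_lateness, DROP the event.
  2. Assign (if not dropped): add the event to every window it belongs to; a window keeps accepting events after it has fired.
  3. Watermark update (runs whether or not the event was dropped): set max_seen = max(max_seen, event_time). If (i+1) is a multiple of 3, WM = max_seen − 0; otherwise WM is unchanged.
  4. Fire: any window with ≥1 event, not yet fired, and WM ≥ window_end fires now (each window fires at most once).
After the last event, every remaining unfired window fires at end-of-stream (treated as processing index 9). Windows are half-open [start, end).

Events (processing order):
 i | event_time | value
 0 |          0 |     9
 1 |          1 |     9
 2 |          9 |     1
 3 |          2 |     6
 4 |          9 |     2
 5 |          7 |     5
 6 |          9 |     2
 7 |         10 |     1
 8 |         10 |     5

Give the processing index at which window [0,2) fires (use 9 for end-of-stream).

2

i=0 t=0 v=9: → [0,2); WM=−∞
i=1 t=1 v=9: → [0,2); WM=−∞
i=2 t=9 v=1: → [8,10); WM=9; [0,2) fires=9
i=3 t=2 v=6: DROP (t<9-1); WM=9
i=4 t=9 v=2: → [8,10); WM=9
i=5 t=7 v=5: DROP (t<9-1); WM=9
i=6 t=9 v=2: → [8,10); WM=9
i=7 t=10 v=1: → [10,12); WM=9
i=8 t=10 v=5: → [10,12); WM=10; [8,10) fires=2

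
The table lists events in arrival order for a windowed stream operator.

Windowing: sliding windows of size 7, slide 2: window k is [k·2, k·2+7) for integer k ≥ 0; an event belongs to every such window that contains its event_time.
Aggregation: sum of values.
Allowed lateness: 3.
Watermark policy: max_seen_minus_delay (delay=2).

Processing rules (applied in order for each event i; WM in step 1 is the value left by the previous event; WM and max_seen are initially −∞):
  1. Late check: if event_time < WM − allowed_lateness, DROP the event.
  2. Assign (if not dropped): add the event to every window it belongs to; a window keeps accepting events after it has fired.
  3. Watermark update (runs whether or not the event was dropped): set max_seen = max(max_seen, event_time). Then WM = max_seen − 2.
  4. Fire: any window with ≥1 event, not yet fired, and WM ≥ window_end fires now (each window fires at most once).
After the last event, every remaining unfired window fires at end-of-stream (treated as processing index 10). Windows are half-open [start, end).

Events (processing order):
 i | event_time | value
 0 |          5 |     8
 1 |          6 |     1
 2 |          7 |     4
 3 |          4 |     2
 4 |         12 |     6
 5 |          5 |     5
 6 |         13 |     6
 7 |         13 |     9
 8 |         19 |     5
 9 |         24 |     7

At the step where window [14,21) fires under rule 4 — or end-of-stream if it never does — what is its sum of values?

5

i=0 t=5 v=8: → [4,11),[2,9),[0,7); WM=3
i=1 t=6 v=1: → [6,13),[4,11),[2,9),[0,7); WM=4
i=2 t=7 v=4: → [6,13),[4,11),[2,9); WM=5
i=3 t=4 v=2: → [4,11),[2,9),[0,7); WM=5
i=4 t=12 v=6: → [12,19),[10,17),[8,15),[6,13); WM=10; [0,7) fires=11 [2,9) fires=15
i=5 t=5 v=5: DROP (t<10-3); WM=10
i=6 t=13 v=6: → [12,19),[10,17),[8,15); WM=11; [4,11) fires=15
i=7 t=13 v=9: → [12,19),[10,17),[8,15); WM=11
i=8 t=19 v=5: → [18,25),[16,23),[14,21); WM=17; [6,13) fires=11 [8,15) fires=21 [10,17) fires=21
i=9 t=24 v=7: → [24,31),[22,29),[20,27),[18,25); WM=22; [12,19) fires=21 [14,21) fires=5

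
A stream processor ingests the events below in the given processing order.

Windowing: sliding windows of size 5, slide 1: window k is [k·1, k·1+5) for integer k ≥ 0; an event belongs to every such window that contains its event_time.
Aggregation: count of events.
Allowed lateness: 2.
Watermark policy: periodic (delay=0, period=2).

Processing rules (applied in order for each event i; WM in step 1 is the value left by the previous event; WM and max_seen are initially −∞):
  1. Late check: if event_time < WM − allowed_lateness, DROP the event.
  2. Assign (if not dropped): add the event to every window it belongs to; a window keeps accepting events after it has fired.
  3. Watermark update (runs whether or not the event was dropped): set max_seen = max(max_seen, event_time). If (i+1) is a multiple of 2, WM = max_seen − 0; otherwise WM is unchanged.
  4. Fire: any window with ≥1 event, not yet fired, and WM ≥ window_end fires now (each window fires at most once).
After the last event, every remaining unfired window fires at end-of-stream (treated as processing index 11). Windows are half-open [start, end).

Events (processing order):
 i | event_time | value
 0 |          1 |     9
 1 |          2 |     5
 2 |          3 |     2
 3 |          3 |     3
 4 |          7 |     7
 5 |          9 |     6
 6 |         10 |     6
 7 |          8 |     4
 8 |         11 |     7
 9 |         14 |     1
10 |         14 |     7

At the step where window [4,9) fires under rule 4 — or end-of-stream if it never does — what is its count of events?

i=0 t=1 v=9: → [1,6),[0,5); WM=−∞
i=1 t=2 v=5: → [2,7),[1,6),[0,5); WM=2
i=2 t=3 v=2: → [3,8),[2,7),[1,6),[0,5); WM=2
i=3 t=3 v=3: → [3,8),[2,7),[1,6),[0,5); WM=3
i=4 t=7 v=7: → [7,12),[6,11),[5,10),[4,9),[3,8); WM=3
i=5 t=9 v=6: → [9,14),[8,13),[7,12),[6,11),[5,10); WM=9; [0,5) fires=4 [1,6) fires=4 [2,7) fires=3 [3,8) fires=3 [4,9) fires=1
i=6 t=10 v=6: → [10,15),[9,14),[8,13),[7,12),[6,11); WM=9
i=7 t=8 v=4: → [8,13),[7,12),[6,11),[5,10),[4,9); WM=10; [5,10) fires=3
i=8 t=11 v=7: → [11,16),[10,15),[9,14),[8,13),[7,12); WM=10
i=9 t=14 v=1: → [14,19),[13,18),[12,17),[11,16),[10,15); WM=14; [6,11) fires=4 [7,12) fires=5 [8,13) fires=4 [9,14) fires=3
i=10 t=14 v=7: → [14,19),[13,18),[12,17),[11,16),[10,15); WM=14

1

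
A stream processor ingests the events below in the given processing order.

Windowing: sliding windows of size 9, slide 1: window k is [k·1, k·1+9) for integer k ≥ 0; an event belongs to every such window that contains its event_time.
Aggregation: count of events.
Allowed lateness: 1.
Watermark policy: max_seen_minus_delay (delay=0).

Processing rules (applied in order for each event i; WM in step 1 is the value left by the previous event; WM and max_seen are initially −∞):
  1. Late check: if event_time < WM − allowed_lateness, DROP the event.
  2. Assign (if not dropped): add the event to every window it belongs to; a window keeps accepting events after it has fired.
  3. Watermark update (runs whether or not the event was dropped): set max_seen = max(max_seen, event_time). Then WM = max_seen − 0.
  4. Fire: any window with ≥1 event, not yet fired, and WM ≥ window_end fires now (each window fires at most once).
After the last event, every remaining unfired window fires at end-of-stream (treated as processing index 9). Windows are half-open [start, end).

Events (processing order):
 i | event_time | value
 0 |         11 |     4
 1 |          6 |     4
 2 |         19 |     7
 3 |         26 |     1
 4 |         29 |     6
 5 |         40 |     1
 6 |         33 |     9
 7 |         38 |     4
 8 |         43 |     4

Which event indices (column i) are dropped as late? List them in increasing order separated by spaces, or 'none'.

i=0 t=11 v=4: → [11,20),[10,19),[9,18),[8,17),[7,16),[6,15),[5,14),[4,13),[3,12); WM=11
i=1 t=6 v=4: DROP (t<11-1); WM=11
i=2 t=19 v=7: → [19,28),[18,27),[17,26),[16,25),[15,24),[14,23),[13,22),[12,21),[11,20); WM=19; [3,12) fires=1 [4,13) fires=1 [5,14) fires=1 [6,15) fires=1 [7,16) fires=1 [8,17) fires=1 [9,18) fires=1 [10,19) fires=1
i=3 t=26 v=1: → [26,35),[25,34),[24,33),[23,32),[22,31),[21,30),[20,29),[19,28),[18,27); WM=26; [11,20) fires=2 [12,21) fires=1 [13,22) fires=1 [14,23) fires=1 [15,24) fires=1 [16,25) fires=1 [17,26) fires=1
i=4 t=29 v=6: → [29,38),[28,37),[27,36),[26,35),[25,34),[24,33),[23,32),[22,31),[21,30); WM=29; [18,27) fires=2 [19,28) fires=2 [20,29) fires=1
i=5 t=40 v=1: → [40,49),[39,48),[38,47),[37,46),[36,45),[35,44),[34,43),[33,42),[32,41); WM=40; [21,30) fires=2 [22,31) fires=2 [23,32) fires=2 [24,33) fires=2 [25,34) fires=2 [26,35) fires=2 [27,36) fires=1 [28,37) fires=1 [29,38) fires=1
i=6 t=33 v=9: DROP (t<40-1); WM=40
i=7 t=38 v=4: DROP (t<40-1); WM=40
i=8 t=43 v=4: → [43,52),[42,51),[41,50),[40,49),[39,48),[38,47),[37,46),[36,45),[35,44); WM=43; [32,41) fires=1 [33,42) fires=1 [34,43) fires=1

1 6 7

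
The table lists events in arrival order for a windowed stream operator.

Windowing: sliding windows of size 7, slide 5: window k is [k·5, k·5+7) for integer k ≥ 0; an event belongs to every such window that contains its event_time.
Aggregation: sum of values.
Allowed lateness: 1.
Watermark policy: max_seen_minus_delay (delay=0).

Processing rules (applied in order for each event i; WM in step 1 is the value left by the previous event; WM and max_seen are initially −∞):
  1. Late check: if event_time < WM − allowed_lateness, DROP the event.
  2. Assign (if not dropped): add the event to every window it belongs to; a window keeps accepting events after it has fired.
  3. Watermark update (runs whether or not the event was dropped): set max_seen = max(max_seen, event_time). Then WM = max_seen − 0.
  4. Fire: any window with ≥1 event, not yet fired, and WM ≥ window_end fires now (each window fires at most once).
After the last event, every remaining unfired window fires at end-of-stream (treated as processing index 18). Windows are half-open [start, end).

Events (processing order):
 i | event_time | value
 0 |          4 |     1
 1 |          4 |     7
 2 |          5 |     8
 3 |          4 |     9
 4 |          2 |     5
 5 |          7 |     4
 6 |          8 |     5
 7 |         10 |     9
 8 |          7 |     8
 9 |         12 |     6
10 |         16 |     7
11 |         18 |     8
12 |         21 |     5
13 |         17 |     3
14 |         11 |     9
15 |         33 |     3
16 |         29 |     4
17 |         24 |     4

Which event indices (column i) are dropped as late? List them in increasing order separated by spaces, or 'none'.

i=0 t=4 v=1: → [0,7); WM=4
i=1 t=4 v=7: → [0,7); WM=4
i=2 t=5 v=8: → [5,12),[0,7); WM=5
i=3 t=4 v=9: → [0,7); WM=5
i=4 t=2 v=5: DROP (t<5-1); WM=5
i=5 t=7 v=4: → [5,12); WM=7; [0,7) fires=25
i=6 t=8 v=5: → [5,12); WM=8
i=7 t=10 v=9: → [10,17),[5,12); WM=10
i=8 t=7 v=8: DROP (t<10-1); WM=10
i=9 t=12 v=6: → [10,17); WM=12; [5,12) fires=26
i=10 t=16 v=7: → [15,22),[10,17); WM=16
i=11 t=18 v=8: → [15,22); WM=18; [10,17) fires=22
i=12 t=21 v=5: → [20,27),[15,22); WM=21
i=13 t=17 v=3: DROP (t<21-1); WM=21
i=14 t=11 v=9: DROP (t<21-1); WM=21
i=15 t=33 v=3: → [30,37); WM=33; [15,22) fires=20 [20,27) fires=5
i=16 t=29 v=4: DROP (t<33-1); WM=33
i=17 t=24 v=4: DROP (t<33-1); WM=33

4 8 13 14 16 17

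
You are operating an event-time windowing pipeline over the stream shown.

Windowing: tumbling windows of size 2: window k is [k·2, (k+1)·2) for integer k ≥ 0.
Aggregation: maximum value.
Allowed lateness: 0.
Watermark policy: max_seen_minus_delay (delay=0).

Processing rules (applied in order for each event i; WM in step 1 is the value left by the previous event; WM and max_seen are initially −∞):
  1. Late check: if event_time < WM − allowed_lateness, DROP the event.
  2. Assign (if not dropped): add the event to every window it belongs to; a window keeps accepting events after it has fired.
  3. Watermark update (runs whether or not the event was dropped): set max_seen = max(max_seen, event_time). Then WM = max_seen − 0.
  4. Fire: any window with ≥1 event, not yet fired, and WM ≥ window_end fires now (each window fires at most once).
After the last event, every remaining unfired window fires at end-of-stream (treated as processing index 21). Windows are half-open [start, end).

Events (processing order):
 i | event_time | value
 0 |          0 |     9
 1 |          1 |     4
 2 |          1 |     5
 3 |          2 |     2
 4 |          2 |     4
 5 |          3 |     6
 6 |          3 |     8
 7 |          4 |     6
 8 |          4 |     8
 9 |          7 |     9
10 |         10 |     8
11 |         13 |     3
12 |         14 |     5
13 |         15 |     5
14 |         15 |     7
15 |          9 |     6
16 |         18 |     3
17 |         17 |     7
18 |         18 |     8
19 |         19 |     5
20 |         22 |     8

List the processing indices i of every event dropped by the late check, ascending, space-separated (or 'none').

i=0 t=0 v=9: → [0,2); WM=0
i=1 t=1 v=4: → [0,2); WM=1
i=2 t=1 v=5: → [0,2); WM=1
i=3 t=2 v=2: → [2,4); WM=2; [0,2) fires=9
i=4 t=2 v=4: → [2,4); WM=2
i=5 t=3 v=6: → [2,4); WM=3
i=6 t=3 v=8: → [2,4); WM=3
i=7 t=4 v=6: → [4,6); WM=4; [2,4) fires=8
i=8 t=4 v=8: → [4,6); WM=4
i=9 t=7 v=9: → [6,8); WM=7; [4,6) fires=8
i=10 t=10 v=8: → [10,12); WM=10; [6,8) fires=9
i=11 t=13 v=3: → [12,14); WM=13; [10,12) fires=8
i=12 t=14 v=5: → [14,16); WM=14; [12,14) fires=3
i=13 t=15 v=5: → [14,16); WM=15
i=14 t=15 v=7: → [14,16); WM=15
i=15 t=9 v=6: DROP (t<15-0); WM=15
i=16 t=18 v=3: → [18,20); WM=18; [14,16) fires=7
i=17 t=17 v=7: DROP (t<18-0); WM=18
i=18 t=18 v=8: → [18,20); WM=18
i=19 t=19 v=5: → [18,20); WM=19
i=20 t=22 v=8: → [22,24); WM=22; [18,20) fires=8

15 17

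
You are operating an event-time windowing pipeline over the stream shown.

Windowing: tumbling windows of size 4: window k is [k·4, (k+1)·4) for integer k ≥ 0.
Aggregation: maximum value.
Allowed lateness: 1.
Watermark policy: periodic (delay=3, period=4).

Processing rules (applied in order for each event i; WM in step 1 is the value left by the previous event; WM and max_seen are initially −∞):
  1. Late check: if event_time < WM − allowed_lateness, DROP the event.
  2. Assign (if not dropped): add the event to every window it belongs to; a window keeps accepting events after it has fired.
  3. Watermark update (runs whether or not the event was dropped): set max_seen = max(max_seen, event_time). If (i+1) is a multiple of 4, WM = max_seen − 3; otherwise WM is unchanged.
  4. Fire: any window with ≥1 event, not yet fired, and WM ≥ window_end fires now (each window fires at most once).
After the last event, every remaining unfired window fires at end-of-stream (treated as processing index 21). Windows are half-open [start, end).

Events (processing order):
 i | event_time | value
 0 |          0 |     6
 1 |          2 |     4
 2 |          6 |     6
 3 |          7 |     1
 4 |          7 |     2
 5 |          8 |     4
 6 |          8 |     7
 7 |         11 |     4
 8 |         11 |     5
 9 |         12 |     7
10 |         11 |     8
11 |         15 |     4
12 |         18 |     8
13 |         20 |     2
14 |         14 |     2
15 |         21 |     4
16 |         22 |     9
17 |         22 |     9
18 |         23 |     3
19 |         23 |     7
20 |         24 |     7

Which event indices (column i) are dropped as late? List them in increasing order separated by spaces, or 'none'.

i=0 t=0 v=6: → [0,4); WM=−∞
i=1 t=2 v=4: → [0,4); WM=−∞
i=2 t=6 v=6: → [4,8); WM=−∞
i=3 t=7 v=1: → [4,8); WM=4; [0,4) fires=6
i=4 t=7 v=2: → [4,8); WM=4
i=5 t=8 v=4: → [8,12); WM=4
i=6 t=8 v=7: → [8,12); WM=4
i=7 t=11 v=4: → [8,12); WM=8; [4,8) fires=6
i=8 t=11 v=5: → [8,12); WM=8
i=9 t=12 v=7: → [12,16); WM=8
i=10 t=11 v=8: → [8,12); WM=8
i=11 t=15 v=4: → [12,16); WM=12; [8,12) fires=8
i=12 t=18 v=8: → [16,20); WM=12
i=13 t=20 v=2: → [20,24); WM=12
i=14 t=14 v=2: → [12,16); WM=12
i=15 t=21 v=4: → [20,24); WM=18; [12,16) fires=7
i=16 t=22 v=9: → [20,24); WM=18
i=17 t=22 v=9: → [20,24); WM=18
i=18 t=23 v=3: → [20,24); WM=18
i=19 t=23 v=7: → [20,24); WM=20; [16,20) fires=8
i=20 t=24 v=7: → [24,28); WM=20

none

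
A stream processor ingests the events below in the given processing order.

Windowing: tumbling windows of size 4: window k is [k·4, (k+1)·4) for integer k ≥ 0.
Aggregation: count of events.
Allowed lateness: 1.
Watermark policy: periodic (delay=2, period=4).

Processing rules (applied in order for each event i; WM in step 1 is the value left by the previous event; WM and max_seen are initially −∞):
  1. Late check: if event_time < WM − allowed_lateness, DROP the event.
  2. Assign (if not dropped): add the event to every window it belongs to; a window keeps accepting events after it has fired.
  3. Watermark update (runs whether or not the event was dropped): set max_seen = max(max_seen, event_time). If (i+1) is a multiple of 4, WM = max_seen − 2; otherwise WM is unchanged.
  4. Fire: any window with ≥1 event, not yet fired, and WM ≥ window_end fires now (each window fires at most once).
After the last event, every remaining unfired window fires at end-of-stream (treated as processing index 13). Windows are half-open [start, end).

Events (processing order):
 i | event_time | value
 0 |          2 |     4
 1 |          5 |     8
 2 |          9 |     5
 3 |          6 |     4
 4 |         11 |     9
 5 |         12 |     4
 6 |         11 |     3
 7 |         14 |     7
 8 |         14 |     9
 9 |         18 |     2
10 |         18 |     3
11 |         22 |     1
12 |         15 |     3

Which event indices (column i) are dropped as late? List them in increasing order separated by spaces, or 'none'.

12

i=0 t=2 v=4: → [0,4); WM=−∞
i=1 t=5 v=8: → [4,8); WM=−∞
i=2 t=9 v=5: → [8,12); WM=−∞
i=3 t=6 v=4: → [4,8); WM=7; [0,4) fires=1
i=4 t=11 v=9: → [8,12); WM=7
i=5 t=12 v=4: → [12,16); WM=7
i=6 t=11 v=3: → [8,12); WM=7
i=7 t=14 v=7: → [12,16); WM=12; [4,8) fires=2 [8,12) fires=3
i=8 t=14 v=9: → [12,16); WM=12
i=9 t=18 v=2: → [16,20); WM=12
i=10 t=18 v=3: → [16,20); WM=12
i=11 t=22 v=1: → [20,24); WM=20; [12,16) fires=3 [16,20) fires=2
i=12 t=15 v=3: DROP (t<20-1); WM=20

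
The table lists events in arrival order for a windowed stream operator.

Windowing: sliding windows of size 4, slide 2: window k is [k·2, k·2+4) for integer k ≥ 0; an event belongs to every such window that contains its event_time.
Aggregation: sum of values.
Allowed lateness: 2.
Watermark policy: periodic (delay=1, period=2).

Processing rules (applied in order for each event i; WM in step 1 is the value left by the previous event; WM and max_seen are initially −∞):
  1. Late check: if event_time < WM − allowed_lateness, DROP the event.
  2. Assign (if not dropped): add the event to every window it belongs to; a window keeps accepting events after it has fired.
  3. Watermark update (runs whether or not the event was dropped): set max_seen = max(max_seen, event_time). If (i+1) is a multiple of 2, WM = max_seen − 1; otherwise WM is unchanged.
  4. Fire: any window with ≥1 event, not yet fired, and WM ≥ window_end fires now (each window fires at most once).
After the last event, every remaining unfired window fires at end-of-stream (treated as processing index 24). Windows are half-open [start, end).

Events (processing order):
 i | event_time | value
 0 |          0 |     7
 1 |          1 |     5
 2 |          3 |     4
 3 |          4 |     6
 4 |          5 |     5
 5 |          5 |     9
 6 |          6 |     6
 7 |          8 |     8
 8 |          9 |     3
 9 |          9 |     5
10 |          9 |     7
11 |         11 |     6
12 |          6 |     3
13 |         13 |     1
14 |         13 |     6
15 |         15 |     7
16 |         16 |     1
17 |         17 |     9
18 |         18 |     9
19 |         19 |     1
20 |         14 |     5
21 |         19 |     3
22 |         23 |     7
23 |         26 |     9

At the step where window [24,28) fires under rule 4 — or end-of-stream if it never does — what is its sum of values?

i=0 t=0 v=7: → [0,4); WM=−∞
i=1 t=1 v=5: → [0,4); WM=0
i=2 t=3 v=4: → [2,6),[0,4); WM=0
i=3 t=4 v=6: → [4,8),[2,6); WM=3
i=4 t=5 v=5: → [4,8),[2,6); WM=3
i=5 t=5 v=9: → [4,8),[2,6); WM=4; [0,4) fires=16
i=6 t=6 v=6: → [6,10),[4,8); WM=4
i=7 t=8 v=8: → [8,12),[6,10); WM=7; [2,6) fires=24
i=8 t=9 v=3: → [8,12),[6,10); WM=7
i=9 t=9 v=5: → [8,12),[6,10); WM=8; [4,8) fires=26
i=10 t=9 v=7: → [8,12),[6,10); WM=8
i=11 t=11 v=6: → [10,14),[8,12); WM=10; [6,10) fires=29
i=12 t=6 v=3: DROP (t<10-2); WM=10
i=13 t=13 v=1: → [12,16),[10,14); WM=12; [8,12) fires=29
i=14 t=13 v=6: → [12,16),[10,14); WM=12
i=15 t=15 v=7: → [14,18),[12,16); WM=14; [10,14) fires=13
i=16 t=16 v=1: → [16,20),[14,18); WM=14
i=17 t=17 v=9: → [16,20),[14,18); WM=16; [12,16) fires=14
i=18 t=18 v=9: → [18,22),[16,20); WM=16
i=19 t=19 v=1: → [18,22),[16,20); WM=18; [14,18) fires=17
i=20 t=14 v=5: DROP (t<18-2); WM=18
i=21 t=19 v=3: → [18,22),[16,20); WM=18
i=22 t=23 v=7: → [22,26),[20,24); WM=18
i=23 t=26 v=9: → [26,30),[24,28); WM=25; [16,20) fires=23 [18,22) fires=13 [20,24) fires=7

9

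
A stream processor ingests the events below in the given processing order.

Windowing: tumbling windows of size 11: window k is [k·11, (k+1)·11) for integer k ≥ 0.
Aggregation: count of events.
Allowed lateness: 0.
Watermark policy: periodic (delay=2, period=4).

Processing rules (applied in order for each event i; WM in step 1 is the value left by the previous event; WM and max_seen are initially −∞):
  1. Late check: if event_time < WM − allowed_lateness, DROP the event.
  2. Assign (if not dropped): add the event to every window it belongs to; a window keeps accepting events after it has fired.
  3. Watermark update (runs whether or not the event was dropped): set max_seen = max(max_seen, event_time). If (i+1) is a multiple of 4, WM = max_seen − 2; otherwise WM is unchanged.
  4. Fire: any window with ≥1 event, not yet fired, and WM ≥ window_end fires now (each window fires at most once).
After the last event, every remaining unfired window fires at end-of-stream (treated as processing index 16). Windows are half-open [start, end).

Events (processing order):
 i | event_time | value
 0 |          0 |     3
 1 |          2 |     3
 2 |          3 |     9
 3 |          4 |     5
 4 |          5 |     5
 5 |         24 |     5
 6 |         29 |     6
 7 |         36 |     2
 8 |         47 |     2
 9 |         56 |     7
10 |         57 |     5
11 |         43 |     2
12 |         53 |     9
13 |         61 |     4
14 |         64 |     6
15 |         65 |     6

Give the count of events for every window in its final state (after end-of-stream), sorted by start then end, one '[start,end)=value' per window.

i=0 t=0 v=3: → [0,11); WM=−∞
i=1 t=2 v=3: → [0,11); WM=−∞
i=2 t=3 v=9: → [0,11); WM=−∞
i=3 t=4 v=5: → [0,11); WM=2
i=4 t=5 v=5: → [0,11); WM=2
i=5 t=24 v=5: → [22,33); WM=2
i=6 t=29 v=6: → [22,33); WM=2
i=7 t=36 v=2: → [33,44); WM=34; [0,11) fires=5 [22,33) fires=2
i=8 t=47 v=2: → [44,55); WM=34
i=9 t=56 v=7: → [55,66); WM=34
i=10 t=57 v=5: → [55,66); WM=34
i=11 t=43 v=2: → [33,44); WM=55; [33,44) fires=2 [44,55) fires=1
i=12 t=53 v=9: DROP (t<55-0); WM=55
i=13 t=61 v=4: → [55,66); WM=55
i=14 t=64 v=6: → [55,66); WM=55
i=15 t=65 v=6: → [55,66); WM=63

[0,11)=5 [22,33)=2 [33,44)=2 [44,55)=1 [55,66)=5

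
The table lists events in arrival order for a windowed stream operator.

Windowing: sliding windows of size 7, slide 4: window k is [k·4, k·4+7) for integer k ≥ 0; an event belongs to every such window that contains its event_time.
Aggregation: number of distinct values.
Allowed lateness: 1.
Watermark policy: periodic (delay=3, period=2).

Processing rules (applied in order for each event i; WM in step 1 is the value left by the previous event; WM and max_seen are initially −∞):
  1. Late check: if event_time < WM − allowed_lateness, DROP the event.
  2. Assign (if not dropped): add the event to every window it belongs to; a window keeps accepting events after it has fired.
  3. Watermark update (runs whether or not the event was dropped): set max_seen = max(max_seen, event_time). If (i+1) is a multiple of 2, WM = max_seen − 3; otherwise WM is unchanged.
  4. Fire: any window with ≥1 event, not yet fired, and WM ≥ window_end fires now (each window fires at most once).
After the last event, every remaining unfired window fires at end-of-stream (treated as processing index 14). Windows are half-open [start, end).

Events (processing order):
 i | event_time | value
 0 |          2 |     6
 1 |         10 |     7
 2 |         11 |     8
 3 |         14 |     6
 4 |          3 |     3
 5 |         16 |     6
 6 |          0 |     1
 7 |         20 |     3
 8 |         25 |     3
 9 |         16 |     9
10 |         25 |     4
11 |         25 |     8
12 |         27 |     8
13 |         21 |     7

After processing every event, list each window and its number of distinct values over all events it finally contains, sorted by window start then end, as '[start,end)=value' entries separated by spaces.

[0,7)=1 [4,11)=1 [8,15)=3 [12,19)=2 [16,23)=4 [20,27)=4 [24,31)=3

i=0 t=2 v=6: → [0,7); WM=−∞
i=1 t=10 v=7: → [8,15),[4,11); WM=7; [0,7) fires=1
i=2 t=11 v=8: → [8,15); WM=7
i=3 t=14 v=6: → [12,19),[8,15); WM=11; [4,11) fires=1
i=4 t=3 v=3: DROP (t<11-1); WM=11
i=5 t=16 v=6: → [16,23),[12,19); WM=13
i=6 t=0 v=1: DROP (t<13-1); WM=13
i=7 t=20 v=3: → [20,27),[16,23); WM=17; [8,15) fires=3
i=8 t=25 v=3: → [24,31),[20,27); WM=17
i=9 t=16 v=9: → [16,23),[12,19); WM=22; [12,19) fires=2
i=10 t=25 v=4: → [24,31),[20,27); WM=22
i=11 t=25 v=8: → [24,31),[20,27); WM=22
i=12 t=27 v=8: → [24,31); WM=22
i=13 t=21 v=7: → [20,27),[16,23); WM=24; [16,23) fires=4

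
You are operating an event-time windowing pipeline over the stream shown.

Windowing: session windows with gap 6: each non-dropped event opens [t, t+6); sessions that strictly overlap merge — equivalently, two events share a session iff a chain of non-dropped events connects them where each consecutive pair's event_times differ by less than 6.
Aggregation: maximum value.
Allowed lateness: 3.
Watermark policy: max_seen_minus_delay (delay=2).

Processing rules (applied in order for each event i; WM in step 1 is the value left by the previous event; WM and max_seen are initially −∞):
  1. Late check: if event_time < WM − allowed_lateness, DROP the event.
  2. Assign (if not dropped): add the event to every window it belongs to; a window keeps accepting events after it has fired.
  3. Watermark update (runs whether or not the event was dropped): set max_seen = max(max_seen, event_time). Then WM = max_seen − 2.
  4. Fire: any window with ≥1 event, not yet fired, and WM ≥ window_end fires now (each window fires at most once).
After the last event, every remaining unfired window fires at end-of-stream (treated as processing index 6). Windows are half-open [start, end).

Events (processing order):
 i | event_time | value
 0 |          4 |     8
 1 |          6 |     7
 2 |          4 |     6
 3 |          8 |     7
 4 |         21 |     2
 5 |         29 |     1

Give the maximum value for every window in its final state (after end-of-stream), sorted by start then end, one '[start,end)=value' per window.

i=0 t=4 v=8: → [4,10); WM=2
i=1 t=6 v=7: → [4,12); WM=4
i=2 t=4 v=6: → [4,12); WM=4
i=3 t=8 v=7: → [4,14); WM=6
i=4 t=21 v=2: → [21,27); WM=19
i=5 t=29 v=1: → [29,35); WM=27

[4,14)=8 [21,27)=2 [29,35)=1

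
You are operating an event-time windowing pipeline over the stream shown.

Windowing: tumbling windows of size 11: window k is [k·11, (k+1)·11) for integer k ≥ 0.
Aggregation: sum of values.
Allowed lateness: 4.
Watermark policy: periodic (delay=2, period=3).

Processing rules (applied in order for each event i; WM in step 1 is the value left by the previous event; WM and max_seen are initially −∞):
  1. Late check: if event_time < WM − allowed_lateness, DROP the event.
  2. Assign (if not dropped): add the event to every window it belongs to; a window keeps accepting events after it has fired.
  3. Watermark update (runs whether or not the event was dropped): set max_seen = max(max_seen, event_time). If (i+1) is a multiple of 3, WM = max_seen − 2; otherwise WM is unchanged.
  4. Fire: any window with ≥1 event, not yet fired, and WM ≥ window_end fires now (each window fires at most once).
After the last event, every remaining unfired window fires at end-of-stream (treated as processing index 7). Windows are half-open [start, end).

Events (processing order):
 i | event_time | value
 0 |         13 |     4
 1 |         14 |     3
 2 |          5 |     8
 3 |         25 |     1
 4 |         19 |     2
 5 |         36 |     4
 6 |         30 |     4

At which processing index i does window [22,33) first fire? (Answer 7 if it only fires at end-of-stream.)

i=0 t=13 v=4: → [11,22); WM=−∞
i=1 t=14 v=3: → [11,22); WM=−∞
i=2 t=5 v=8: → [0,11); WM=12; [0,11) fires=8
i=3 t=25 v=1: → [22,33); WM=12
i=4 t=19 v=2: → [11,22); WM=12
i=5 t=36 v=4: → [33,44); WM=34; [11,22) fires=9 [22,33) fires=1
i=6 t=30 v=4: → [22,33); WM=34

5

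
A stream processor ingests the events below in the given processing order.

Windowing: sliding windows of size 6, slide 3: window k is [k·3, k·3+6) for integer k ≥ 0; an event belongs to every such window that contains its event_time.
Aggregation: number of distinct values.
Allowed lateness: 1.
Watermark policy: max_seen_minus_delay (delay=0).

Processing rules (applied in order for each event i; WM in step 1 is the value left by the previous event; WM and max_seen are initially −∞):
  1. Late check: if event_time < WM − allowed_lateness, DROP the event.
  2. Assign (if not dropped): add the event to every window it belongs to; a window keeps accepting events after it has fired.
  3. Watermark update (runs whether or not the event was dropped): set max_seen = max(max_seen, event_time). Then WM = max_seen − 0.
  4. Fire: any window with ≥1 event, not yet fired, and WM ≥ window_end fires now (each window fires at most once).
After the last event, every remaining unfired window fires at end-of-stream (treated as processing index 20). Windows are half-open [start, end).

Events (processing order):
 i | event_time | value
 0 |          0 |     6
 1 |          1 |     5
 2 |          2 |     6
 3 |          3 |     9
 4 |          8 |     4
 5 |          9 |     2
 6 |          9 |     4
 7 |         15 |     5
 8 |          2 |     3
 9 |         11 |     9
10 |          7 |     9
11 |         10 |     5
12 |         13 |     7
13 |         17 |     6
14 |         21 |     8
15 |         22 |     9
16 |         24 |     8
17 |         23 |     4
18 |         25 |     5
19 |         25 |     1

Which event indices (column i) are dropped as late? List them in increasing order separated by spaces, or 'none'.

8 9 10 11 12

i=0 t=0 v=6: → [0,6); WM=0
i=1 t=1 v=5: → [0,6); WM=1
i=2 t=2 v=6: → [0,6); WM=2
i=3 t=3 v=9: → [3,9),[0,6); WM=3
i=4 t=8 v=4: → [6,12),[3,9); WM=8; [0,6) fires=3
i=5 t=9 v=2: → [9,15),[6,12); WM=9; [3,9) fires=2
i=6 t=9 v=4: → [9,15),[6,12); WM=9
i=7 t=15 v=5: → [15,21),[12,18); WM=15; [6,12) fires=2 [9,15) fires=2
i=8 t=2 v=3: DROP (t<15-1); WM=15
i=9 t=11 v=9: DROP (t<15-1); WM=15
i=10 t=7 v=9: DROP (t<15-1); WM=15
i=11 t=10 v=5: DROP (t<15-1); WM=15
i=12 t=13 v=7: DROP (t<15-1); WM=15
i=13 t=17 v=6: → [15,21),[12,18); WM=17
i=14 t=21 v=8: → [21,27),[18,24); WM=21; [12,18) fires=2 [15,21) fires=2
i=15 t=22 v=9: → [21,27),[18,24); WM=22
i=16 t=24 v=8: → [24,30),[21,27); WM=24; [18,24) fires=2
i=17 t=23 v=4: → [21,27),[18,24); WM=24
i=18 t=25 v=5: → [24,30),[21,27); WM=25
i=19 t=25 v=1: → [24,30),[21,27); WM=25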